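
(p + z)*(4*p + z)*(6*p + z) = 24*p^3 + 34*p^2*z + 11*p*z^2 + z^3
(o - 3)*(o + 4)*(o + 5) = o^3 + 6*o^2 - 7*o - 60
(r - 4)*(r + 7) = r^2 + 3*r - 28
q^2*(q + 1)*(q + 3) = q^4 + 4*q^3 + 3*q^2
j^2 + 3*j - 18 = (j - 3)*(j + 6)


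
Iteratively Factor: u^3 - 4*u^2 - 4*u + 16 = (u - 4)*(u^2 - 4) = (u - 4)*(u + 2)*(u - 2)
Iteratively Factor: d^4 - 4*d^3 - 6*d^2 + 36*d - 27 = (d - 3)*(d^3 - d^2 - 9*d + 9) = (d - 3)*(d - 1)*(d^2 - 9) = (d - 3)^2*(d - 1)*(d + 3)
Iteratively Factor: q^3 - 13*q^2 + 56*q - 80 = (q - 5)*(q^2 - 8*q + 16) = (q - 5)*(q - 4)*(q - 4)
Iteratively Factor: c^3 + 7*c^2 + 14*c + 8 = (c + 1)*(c^2 + 6*c + 8) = (c + 1)*(c + 4)*(c + 2)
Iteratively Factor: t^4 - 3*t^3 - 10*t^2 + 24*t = (t - 4)*(t^3 + t^2 - 6*t) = (t - 4)*(t - 2)*(t^2 + 3*t) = (t - 4)*(t - 2)*(t + 3)*(t)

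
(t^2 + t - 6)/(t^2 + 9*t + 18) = (t - 2)/(t + 6)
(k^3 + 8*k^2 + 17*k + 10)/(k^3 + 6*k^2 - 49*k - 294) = (k^3 + 8*k^2 + 17*k + 10)/(k^3 + 6*k^2 - 49*k - 294)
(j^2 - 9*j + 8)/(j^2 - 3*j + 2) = (j - 8)/(j - 2)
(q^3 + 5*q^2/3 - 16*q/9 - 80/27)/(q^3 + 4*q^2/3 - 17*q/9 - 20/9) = (q + 4/3)/(q + 1)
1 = 1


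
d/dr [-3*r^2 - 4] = -6*r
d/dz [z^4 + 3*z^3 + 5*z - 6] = 4*z^3 + 9*z^2 + 5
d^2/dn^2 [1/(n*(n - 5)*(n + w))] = 2*(n^2*(n - 5)^2 + n^2*(n - 5)*(n + w) + n^2*(n + w)^2 + n*(n - 5)^2*(n + w) + n*(n - 5)*(n + w)^2 + (n - 5)^2*(n + w)^2)/(n^3*(n - 5)^3*(n + w)^3)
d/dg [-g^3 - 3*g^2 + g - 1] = -3*g^2 - 6*g + 1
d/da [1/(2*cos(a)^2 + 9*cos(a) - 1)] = (4*cos(a) + 9)*sin(a)/(9*cos(a) + cos(2*a))^2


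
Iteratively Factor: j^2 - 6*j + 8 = (j - 4)*(j - 2)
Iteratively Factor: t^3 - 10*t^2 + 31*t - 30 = (t - 3)*(t^2 - 7*t + 10) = (t - 3)*(t - 2)*(t - 5)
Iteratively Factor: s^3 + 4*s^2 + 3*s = (s + 1)*(s^2 + 3*s) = s*(s + 1)*(s + 3)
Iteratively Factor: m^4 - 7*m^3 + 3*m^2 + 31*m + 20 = (m - 5)*(m^3 - 2*m^2 - 7*m - 4) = (m - 5)*(m + 1)*(m^2 - 3*m - 4) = (m - 5)*(m - 4)*(m + 1)*(m + 1)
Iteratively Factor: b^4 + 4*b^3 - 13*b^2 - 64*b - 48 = (b + 1)*(b^3 + 3*b^2 - 16*b - 48) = (b - 4)*(b + 1)*(b^2 + 7*b + 12) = (b - 4)*(b + 1)*(b + 4)*(b + 3)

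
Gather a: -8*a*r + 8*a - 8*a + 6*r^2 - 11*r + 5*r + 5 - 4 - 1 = -8*a*r + 6*r^2 - 6*r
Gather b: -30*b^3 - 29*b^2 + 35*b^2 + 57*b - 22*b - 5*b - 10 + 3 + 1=-30*b^3 + 6*b^2 + 30*b - 6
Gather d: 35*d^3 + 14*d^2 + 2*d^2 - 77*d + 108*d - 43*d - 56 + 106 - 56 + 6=35*d^3 + 16*d^2 - 12*d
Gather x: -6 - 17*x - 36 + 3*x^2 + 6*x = 3*x^2 - 11*x - 42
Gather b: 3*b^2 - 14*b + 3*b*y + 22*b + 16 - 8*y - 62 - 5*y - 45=3*b^2 + b*(3*y + 8) - 13*y - 91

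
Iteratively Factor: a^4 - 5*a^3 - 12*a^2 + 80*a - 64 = (a + 4)*(a^3 - 9*a^2 + 24*a - 16) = (a - 1)*(a + 4)*(a^2 - 8*a + 16) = (a - 4)*(a - 1)*(a + 4)*(a - 4)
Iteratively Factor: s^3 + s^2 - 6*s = (s)*(s^2 + s - 6) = s*(s + 3)*(s - 2)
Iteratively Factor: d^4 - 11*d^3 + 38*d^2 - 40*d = (d - 4)*(d^3 - 7*d^2 + 10*d) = d*(d - 4)*(d^2 - 7*d + 10) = d*(d - 5)*(d - 4)*(d - 2)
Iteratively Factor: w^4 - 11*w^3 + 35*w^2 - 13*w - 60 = (w - 3)*(w^3 - 8*w^2 + 11*w + 20) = (w - 5)*(w - 3)*(w^2 - 3*w - 4) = (w - 5)*(w - 3)*(w + 1)*(w - 4)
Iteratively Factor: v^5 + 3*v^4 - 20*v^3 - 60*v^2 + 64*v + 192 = (v - 2)*(v^4 + 5*v^3 - 10*v^2 - 80*v - 96) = (v - 2)*(v + 4)*(v^3 + v^2 - 14*v - 24) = (v - 2)*(v + 2)*(v + 4)*(v^2 - v - 12) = (v - 4)*(v - 2)*(v + 2)*(v + 4)*(v + 3)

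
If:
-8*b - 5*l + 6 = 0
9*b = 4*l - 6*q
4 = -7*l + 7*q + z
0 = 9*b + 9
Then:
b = -1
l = 14/5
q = 101/30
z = 1/30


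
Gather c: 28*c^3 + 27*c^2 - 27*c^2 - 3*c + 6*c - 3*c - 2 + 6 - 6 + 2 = 28*c^3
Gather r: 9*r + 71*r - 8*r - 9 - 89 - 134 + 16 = 72*r - 216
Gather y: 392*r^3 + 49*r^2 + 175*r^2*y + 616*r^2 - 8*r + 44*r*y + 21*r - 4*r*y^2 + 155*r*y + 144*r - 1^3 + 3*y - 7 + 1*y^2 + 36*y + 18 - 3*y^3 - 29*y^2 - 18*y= 392*r^3 + 665*r^2 + 157*r - 3*y^3 + y^2*(-4*r - 28) + y*(175*r^2 + 199*r + 21) + 10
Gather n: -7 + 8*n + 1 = 8*n - 6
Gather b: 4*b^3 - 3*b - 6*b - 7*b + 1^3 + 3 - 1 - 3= 4*b^3 - 16*b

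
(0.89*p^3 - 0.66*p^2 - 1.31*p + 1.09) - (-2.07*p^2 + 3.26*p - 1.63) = 0.89*p^3 + 1.41*p^2 - 4.57*p + 2.72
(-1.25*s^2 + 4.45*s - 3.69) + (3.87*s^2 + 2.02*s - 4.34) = 2.62*s^2 + 6.47*s - 8.03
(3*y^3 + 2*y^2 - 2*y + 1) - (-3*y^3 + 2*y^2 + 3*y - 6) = 6*y^3 - 5*y + 7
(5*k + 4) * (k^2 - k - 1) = 5*k^3 - k^2 - 9*k - 4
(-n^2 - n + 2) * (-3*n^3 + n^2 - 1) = 3*n^5 + 2*n^4 - 7*n^3 + 3*n^2 + n - 2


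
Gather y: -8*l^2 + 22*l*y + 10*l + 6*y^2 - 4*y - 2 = -8*l^2 + 10*l + 6*y^2 + y*(22*l - 4) - 2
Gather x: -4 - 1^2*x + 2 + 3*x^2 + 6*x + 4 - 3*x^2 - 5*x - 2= 0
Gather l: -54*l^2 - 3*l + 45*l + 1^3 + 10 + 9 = -54*l^2 + 42*l + 20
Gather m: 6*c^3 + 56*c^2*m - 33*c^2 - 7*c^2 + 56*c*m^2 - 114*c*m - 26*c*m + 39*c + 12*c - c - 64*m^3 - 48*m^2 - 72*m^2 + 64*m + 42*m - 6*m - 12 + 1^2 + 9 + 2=6*c^3 - 40*c^2 + 50*c - 64*m^3 + m^2*(56*c - 120) + m*(56*c^2 - 140*c + 100)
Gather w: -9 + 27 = 18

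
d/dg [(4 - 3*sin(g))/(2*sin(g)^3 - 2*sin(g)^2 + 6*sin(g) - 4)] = (6*sin(g)^3 - 15*sin(g)^2 + 8*sin(g) - 6)*cos(g)/(2*(sin(g)^3 - sin(g)^2 + 3*sin(g) - 2)^2)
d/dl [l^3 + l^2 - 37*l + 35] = 3*l^2 + 2*l - 37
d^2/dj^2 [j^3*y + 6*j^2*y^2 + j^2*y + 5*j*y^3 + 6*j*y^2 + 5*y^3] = 2*y*(3*j + 6*y + 1)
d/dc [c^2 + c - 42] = 2*c + 1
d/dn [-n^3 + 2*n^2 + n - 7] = -3*n^2 + 4*n + 1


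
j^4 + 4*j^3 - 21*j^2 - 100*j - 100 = (j - 5)*(j + 2)^2*(j + 5)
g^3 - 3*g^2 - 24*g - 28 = (g - 7)*(g + 2)^2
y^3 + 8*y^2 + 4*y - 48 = (y - 2)*(y + 4)*(y + 6)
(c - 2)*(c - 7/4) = c^2 - 15*c/4 + 7/2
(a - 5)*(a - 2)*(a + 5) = a^3 - 2*a^2 - 25*a + 50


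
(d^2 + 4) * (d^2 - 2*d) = d^4 - 2*d^3 + 4*d^2 - 8*d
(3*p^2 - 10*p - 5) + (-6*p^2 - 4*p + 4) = -3*p^2 - 14*p - 1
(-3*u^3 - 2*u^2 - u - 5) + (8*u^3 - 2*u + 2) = 5*u^3 - 2*u^2 - 3*u - 3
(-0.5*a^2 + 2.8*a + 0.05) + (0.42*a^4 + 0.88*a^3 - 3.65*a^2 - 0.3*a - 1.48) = 0.42*a^4 + 0.88*a^3 - 4.15*a^2 + 2.5*a - 1.43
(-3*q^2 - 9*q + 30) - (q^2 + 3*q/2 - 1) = -4*q^2 - 21*q/2 + 31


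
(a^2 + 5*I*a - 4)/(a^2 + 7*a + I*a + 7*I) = (a + 4*I)/(a + 7)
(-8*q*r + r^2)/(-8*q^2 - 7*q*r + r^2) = r/(q + r)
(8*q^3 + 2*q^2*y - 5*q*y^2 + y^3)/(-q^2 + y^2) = (8*q^2 - 6*q*y + y^2)/(-q + y)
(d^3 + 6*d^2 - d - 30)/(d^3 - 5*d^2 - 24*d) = (d^2 + 3*d - 10)/(d*(d - 8))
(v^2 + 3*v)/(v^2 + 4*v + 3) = v/(v + 1)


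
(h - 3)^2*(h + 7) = h^3 + h^2 - 33*h + 63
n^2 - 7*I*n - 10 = (n - 5*I)*(n - 2*I)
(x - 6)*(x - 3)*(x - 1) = x^3 - 10*x^2 + 27*x - 18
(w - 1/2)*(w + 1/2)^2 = w^3 + w^2/2 - w/4 - 1/8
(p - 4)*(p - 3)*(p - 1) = p^3 - 8*p^2 + 19*p - 12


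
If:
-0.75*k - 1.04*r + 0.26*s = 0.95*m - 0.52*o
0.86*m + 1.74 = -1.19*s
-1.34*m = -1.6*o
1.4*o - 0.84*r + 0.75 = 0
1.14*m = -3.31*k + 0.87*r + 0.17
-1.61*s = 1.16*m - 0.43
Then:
No Solution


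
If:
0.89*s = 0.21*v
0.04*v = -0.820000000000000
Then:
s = -4.84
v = -20.50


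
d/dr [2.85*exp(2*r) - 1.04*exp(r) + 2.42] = (5.7*exp(r) - 1.04)*exp(r)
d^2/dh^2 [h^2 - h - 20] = 2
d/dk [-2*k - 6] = -2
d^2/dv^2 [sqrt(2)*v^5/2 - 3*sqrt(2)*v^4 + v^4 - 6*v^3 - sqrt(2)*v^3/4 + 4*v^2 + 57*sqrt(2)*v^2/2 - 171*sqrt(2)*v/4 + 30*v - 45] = 10*sqrt(2)*v^3 - 36*sqrt(2)*v^2 + 12*v^2 - 36*v - 3*sqrt(2)*v/2 + 8 + 57*sqrt(2)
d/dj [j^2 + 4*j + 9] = 2*j + 4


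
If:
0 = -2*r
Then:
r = 0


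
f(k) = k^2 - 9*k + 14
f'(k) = 2*k - 9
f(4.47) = -6.25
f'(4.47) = -0.06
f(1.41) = 3.30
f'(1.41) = -6.18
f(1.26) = 4.25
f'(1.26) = -6.48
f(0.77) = 7.66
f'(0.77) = -7.46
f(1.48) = 2.87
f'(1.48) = -6.04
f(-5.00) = 84.00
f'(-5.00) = -19.00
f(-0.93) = 23.23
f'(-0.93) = -10.86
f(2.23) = -1.10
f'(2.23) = -4.54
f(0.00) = 14.00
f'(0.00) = -9.00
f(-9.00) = 176.00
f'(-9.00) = -27.00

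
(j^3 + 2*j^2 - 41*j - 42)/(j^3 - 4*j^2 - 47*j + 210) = (j + 1)/(j - 5)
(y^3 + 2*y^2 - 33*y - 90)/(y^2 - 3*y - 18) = y + 5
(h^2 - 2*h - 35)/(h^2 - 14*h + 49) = (h + 5)/(h - 7)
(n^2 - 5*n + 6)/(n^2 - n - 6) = (n - 2)/(n + 2)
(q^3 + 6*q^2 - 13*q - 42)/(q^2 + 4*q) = (q^3 + 6*q^2 - 13*q - 42)/(q*(q + 4))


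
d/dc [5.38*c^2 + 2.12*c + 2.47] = 10.76*c + 2.12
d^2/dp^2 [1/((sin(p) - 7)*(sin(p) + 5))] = (-4*sin(p)^4 + 6*sin(p)^3 - 138*sin(p)^2 + 58*sin(p) + 78)/((sin(p) - 7)^3*(sin(p) + 5)^3)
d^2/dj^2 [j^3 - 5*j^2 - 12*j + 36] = 6*j - 10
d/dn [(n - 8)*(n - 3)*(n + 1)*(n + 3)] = 4*n^3 - 21*n^2 - 34*n + 63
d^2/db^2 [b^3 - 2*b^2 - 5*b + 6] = 6*b - 4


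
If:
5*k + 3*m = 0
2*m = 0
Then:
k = 0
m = 0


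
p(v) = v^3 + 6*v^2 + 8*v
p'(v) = 3*v^2 + 12*v + 8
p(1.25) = 21.33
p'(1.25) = 27.69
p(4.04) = 196.19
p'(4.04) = 105.44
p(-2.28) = 1.10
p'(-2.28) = -3.76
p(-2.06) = 0.24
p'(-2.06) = -3.99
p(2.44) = 69.77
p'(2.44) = 55.14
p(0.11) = 0.95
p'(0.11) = 9.36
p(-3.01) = 3.01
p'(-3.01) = -0.94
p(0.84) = 11.55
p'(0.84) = 20.20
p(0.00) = 0.00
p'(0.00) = 8.00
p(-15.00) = -2145.00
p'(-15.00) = 503.00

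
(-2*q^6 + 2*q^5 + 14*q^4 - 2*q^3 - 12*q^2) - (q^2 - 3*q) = -2*q^6 + 2*q^5 + 14*q^4 - 2*q^3 - 13*q^2 + 3*q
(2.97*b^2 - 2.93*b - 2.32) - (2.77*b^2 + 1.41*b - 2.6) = 0.2*b^2 - 4.34*b + 0.28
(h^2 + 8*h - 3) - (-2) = h^2 + 8*h - 1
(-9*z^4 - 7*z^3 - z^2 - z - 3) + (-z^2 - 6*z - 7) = -9*z^4 - 7*z^3 - 2*z^2 - 7*z - 10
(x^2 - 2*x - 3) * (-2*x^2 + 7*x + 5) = -2*x^4 + 11*x^3 - 3*x^2 - 31*x - 15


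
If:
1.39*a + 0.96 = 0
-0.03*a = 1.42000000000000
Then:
No Solution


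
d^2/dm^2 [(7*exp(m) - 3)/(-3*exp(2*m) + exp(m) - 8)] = (-63*exp(4*m) + 87*exp(3*m) + 981*exp(2*m) - 341*exp(m) - 424)*exp(m)/(27*exp(6*m) - 27*exp(5*m) + 225*exp(4*m) - 145*exp(3*m) + 600*exp(2*m) - 192*exp(m) + 512)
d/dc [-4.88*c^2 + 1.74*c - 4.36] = 1.74 - 9.76*c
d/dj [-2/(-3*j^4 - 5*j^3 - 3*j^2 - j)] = 2*(-12*j^3 - 15*j^2 - 6*j - 1)/(j^2*(3*j^3 + 5*j^2 + 3*j + 1)^2)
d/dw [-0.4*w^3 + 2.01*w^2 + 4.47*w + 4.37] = -1.2*w^2 + 4.02*w + 4.47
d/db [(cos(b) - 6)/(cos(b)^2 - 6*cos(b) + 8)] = (cos(b)^2 - 12*cos(b) + 28)*sin(b)/(cos(b)^2 - 6*cos(b) + 8)^2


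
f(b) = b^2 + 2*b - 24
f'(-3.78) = -5.56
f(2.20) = -14.76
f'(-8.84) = -15.68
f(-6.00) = 0.00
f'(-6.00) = -10.00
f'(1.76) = 5.52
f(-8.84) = 36.47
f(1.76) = -17.38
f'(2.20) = 6.40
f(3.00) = -9.00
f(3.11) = -8.11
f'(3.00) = 8.00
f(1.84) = -16.93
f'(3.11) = 8.22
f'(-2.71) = -3.42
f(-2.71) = -22.08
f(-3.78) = -17.27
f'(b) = 2*b + 2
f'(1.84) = 5.68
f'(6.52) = 15.04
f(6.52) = 31.55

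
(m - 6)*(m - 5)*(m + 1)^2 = m^4 - 9*m^3 + 9*m^2 + 49*m + 30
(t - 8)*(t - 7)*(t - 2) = t^3 - 17*t^2 + 86*t - 112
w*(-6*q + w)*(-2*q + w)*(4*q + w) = 48*q^3*w - 20*q^2*w^2 - 4*q*w^3 + w^4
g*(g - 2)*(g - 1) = g^3 - 3*g^2 + 2*g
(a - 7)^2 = a^2 - 14*a + 49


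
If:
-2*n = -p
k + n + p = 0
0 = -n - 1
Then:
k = 3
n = -1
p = -2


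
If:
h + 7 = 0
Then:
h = -7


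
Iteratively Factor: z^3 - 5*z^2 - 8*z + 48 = (z - 4)*(z^2 - z - 12) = (z - 4)*(z + 3)*(z - 4)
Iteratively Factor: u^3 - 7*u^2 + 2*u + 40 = (u - 5)*(u^2 - 2*u - 8) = (u - 5)*(u + 2)*(u - 4)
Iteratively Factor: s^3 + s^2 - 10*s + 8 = (s - 1)*(s^2 + 2*s - 8) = (s - 2)*(s - 1)*(s + 4)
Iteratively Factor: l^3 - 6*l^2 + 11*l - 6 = (l - 3)*(l^2 - 3*l + 2) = (l - 3)*(l - 2)*(l - 1)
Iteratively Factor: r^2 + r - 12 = (r + 4)*(r - 3)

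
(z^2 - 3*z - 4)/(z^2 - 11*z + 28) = (z + 1)/(z - 7)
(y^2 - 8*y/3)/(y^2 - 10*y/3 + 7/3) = y*(3*y - 8)/(3*y^2 - 10*y + 7)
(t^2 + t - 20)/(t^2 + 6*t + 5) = (t - 4)/(t + 1)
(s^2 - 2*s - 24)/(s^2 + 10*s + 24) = (s - 6)/(s + 6)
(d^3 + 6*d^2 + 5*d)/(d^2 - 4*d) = (d^2 + 6*d + 5)/(d - 4)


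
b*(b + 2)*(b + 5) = b^3 + 7*b^2 + 10*b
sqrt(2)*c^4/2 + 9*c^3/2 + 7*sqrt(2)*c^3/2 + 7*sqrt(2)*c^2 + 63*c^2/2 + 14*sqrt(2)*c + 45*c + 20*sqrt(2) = (c + 5)*(c + sqrt(2)/2)*(c + 4*sqrt(2))*(sqrt(2)*c/2 + sqrt(2))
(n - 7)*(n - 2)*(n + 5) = n^3 - 4*n^2 - 31*n + 70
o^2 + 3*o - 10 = (o - 2)*(o + 5)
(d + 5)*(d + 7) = d^2 + 12*d + 35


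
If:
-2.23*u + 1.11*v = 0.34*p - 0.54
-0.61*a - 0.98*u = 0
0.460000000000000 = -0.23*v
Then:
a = -1.60655737704918*u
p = -6.55882352941176*u - 4.94117647058824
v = -2.00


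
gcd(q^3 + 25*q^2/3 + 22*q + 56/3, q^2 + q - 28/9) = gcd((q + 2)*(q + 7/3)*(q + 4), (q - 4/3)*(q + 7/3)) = q + 7/3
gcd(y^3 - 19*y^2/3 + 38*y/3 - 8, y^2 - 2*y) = y - 2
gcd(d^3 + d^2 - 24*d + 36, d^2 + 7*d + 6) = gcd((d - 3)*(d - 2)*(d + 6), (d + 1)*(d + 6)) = d + 6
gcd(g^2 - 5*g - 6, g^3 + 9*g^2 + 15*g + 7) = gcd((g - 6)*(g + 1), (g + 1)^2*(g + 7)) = g + 1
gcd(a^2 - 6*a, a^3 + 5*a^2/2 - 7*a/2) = a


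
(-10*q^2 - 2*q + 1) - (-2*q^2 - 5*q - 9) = -8*q^2 + 3*q + 10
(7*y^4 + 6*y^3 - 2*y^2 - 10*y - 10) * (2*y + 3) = 14*y^5 + 33*y^4 + 14*y^3 - 26*y^2 - 50*y - 30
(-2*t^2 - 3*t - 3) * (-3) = 6*t^2 + 9*t + 9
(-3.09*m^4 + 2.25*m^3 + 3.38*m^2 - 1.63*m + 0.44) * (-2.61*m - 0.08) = 8.0649*m^5 - 5.6253*m^4 - 9.0018*m^3 + 3.9839*m^2 - 1.018*m - 0.0352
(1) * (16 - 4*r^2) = 16 - 4*r^2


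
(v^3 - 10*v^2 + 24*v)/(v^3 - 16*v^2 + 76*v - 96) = v*(v - 4)/(v^2 - 10*v + 16)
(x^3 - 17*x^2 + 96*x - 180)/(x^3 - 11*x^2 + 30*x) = (x - 6)/x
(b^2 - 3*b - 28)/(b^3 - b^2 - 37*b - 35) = (b + 4)/(b^2 + 6*b + 5)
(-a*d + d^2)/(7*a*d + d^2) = (-a + d)/(7*a + d)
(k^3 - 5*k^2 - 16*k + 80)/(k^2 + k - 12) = (k^2 - 9*k + 20)/(k - 3)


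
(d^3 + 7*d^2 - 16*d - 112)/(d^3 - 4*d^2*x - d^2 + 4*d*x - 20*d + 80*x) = (-d^2 - 3*d + 28)/(-d^2 + 4*d*x + 5*d - 20*x)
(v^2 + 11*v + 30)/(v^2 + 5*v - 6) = (v + 5)/(v - 1)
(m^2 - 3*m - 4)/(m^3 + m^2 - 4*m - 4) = (m - 4)/(m^2 - 4)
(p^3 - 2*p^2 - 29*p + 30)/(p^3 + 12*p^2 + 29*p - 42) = (p^2 - p - 30)/(p^2 + 13*p + 42)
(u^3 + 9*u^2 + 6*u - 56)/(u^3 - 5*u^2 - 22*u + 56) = (u + 7)/(u - 7)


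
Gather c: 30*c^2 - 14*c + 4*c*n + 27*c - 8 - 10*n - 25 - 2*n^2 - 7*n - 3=30*c^2 + c*(4*n + 13) - 2*n^2 - 17*n - 36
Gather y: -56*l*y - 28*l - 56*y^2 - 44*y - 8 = -28*l - 56*y^2 + y*(-56*l - 44) - 8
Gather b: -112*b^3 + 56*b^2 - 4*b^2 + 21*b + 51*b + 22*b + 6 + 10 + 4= -112*b^3 + 52*b^2 + 94*b + 20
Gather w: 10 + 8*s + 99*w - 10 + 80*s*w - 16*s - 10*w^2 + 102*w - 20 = -8*s - 10*w^2 + w*(80*s + 201) - 20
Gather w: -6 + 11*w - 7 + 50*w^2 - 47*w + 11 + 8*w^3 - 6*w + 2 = 8*w^3 + 50*w^2 - 42*w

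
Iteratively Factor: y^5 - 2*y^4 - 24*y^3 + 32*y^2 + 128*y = (y + 2)*(y^4 - 4*y^3 - 16*y^2 + 64*y) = (y + 2)*(y + 4)*(y^3 - 8*y^2 + 16*y) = y*(y + 2)*(y + 4)*(y^2 - 8*y + 16) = y*(y - 4)*(y + 2)*(y + 4)*(y - 4)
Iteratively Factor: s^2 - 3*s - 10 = (s - 5)*(s + 2)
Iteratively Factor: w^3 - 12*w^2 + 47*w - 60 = (w - 5)*(w^2 - 7*w + 12) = (w - 5)*(w - 3)*(w - 4)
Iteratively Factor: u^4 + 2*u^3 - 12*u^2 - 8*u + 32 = (u + 4)*(u^3 - 2*u^2 - 4*u + 8) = (u - 2)*(u + 4)*(u^2 - 4) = (u - 2)*(u + 2)*(u + 4)*(u - 2)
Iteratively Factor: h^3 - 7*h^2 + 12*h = (h)*(h^2 - 7*h + 12) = h*(h - 3)*(h - 4)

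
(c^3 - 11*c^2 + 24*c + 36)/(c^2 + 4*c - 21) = (c^3 - 11*c^2 + 24*c + 36)/(c^2 + 4*c - 21)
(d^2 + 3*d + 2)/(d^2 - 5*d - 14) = (d + 1)/(d - 7)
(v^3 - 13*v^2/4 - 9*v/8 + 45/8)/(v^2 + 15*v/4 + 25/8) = (2*v^2 - 9*v + 9)/(2*v + 5)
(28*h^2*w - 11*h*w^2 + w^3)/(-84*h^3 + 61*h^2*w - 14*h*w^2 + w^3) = w/(-3*h + w)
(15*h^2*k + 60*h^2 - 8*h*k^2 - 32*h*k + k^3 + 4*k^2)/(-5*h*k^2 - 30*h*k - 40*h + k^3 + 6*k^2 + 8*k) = (-3*h + k)/(k + 2)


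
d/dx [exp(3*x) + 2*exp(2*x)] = (3*exp(x) + 4)*exp(2*x)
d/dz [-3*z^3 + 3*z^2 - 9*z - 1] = -9*z^2 + 6*z - 9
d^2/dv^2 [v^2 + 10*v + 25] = 2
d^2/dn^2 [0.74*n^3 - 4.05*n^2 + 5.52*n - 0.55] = 4.44*n - 8.1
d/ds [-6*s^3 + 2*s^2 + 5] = 2*s*(2 - 9*s)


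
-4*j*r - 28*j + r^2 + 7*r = (-4*j + r)*(r + 7)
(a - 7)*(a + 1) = a^2 - 6*a - 7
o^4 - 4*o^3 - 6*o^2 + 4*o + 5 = (o - 5)*(o - 1)*(o + 1)^2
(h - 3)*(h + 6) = h^2 + 3*h - 18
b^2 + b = b*(b + 1)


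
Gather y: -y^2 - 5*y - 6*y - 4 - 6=-y^2 - 11*y - 10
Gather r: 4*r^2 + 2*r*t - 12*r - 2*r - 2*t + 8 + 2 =4*r^2 + r*(2*t - 14) - 2*t + 10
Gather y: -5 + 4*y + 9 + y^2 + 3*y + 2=y^2 + 7*y + 6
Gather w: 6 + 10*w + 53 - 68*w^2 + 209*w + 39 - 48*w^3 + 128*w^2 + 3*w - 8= -48*w^3 + 60*w^2 + 222*w + 90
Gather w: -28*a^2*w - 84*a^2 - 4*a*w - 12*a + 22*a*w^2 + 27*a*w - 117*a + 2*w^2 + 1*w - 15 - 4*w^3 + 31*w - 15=-84*a^2 - 129*a - 4*w^3 + w^2*(22*a + 2) + w*(-28*a^2 + 23*a + 32) - 30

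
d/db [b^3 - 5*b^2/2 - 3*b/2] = 3*b^2 - 5*b - 3/2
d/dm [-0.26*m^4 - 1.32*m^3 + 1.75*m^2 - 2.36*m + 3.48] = -1.04*m^3 - 3.96*m^2 + 3.5*m - 2.36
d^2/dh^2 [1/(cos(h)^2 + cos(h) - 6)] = (-4*sin(h)^4 + 27*sin(h)^2 - 9*cos(h)/4 - 3*cos(3*h)/4 - 9)/((cos(h) - 2)^3*(cos(h) + 3)^3)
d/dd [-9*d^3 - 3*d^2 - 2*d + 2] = -27*d^2 - 6*d - 2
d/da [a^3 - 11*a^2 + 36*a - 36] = 3*a^2 - 22*a + 36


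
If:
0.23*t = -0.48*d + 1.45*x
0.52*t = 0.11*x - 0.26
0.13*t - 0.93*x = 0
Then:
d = 0.03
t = -0.52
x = -0.07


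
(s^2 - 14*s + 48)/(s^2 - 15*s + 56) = (s - 6)/(s - 7)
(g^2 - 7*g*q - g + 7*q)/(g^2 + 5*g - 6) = (g - 7*q)/(g + 6)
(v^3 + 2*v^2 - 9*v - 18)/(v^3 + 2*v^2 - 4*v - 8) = (v^2 - 9)/(v^2 - 4)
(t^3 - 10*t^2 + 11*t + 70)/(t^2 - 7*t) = t - 3 - 10/t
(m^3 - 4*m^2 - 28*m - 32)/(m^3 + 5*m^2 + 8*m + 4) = (m - 8)/(m + 1)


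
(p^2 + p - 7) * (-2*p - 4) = -2*p^3 - 6*p^2 + 10*p + 28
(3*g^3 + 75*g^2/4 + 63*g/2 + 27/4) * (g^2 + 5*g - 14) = 3*g^5 + 135*g^4/4 + 333*g^3/4 - 393*g^2/4 - 1629*g/4 - 189/2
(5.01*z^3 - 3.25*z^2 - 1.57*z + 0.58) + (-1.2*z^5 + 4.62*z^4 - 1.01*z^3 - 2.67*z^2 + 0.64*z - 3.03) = -1.2*z^5 + 4.62*z^4 + 4.0*z^3 - 5.92*z^2 - 0.93*z - 2.45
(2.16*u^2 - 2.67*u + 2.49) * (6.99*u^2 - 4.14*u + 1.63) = 15.0984*u^4 - 27.6057*u^3 + 31.9797*u^2 - 14.6607*u + 4.0587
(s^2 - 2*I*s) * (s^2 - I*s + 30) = s^4 - 3*I*s^3 + 28*s^2 - 60*I*s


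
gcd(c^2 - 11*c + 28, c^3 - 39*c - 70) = c - 7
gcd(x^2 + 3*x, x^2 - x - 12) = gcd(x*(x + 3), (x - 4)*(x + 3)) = x + 3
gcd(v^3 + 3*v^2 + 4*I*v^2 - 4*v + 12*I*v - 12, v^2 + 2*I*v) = v + 2*I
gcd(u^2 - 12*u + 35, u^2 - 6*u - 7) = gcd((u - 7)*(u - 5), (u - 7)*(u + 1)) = u - 7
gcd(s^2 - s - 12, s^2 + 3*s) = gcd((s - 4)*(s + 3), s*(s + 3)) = s + 3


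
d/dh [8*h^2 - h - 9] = 16*h - 1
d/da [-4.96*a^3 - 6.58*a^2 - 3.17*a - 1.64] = -14.88*a^2 - 13.16*a - 3.17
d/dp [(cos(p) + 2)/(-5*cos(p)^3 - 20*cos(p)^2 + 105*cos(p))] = 2*(-cos(p)^3 - 5*cos(p)^2 - 8*cos(p) + 21)*sin(p)/(5*(cos(p) - 3)^2*(cos(p) + 7)^2*cos(p)^2)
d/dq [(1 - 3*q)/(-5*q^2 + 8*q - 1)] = 5*(-3*q^2 + 2*q - 1)/(25*q^4 - 80*q^3 + 74*q^2 - 16*q + 1)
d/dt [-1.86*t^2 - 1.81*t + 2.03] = -3.72*t - 1.81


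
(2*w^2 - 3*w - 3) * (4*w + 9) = 8*w^3 + 6*w^2 - 39*w - 27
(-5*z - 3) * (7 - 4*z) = 20*z^2 - 23*z - 21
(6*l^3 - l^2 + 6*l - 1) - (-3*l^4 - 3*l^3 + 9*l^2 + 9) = 3*l^4 + 9*l^3 - 10*l^2 + 6*l - 10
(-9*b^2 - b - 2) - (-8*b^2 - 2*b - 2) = -b^2 + b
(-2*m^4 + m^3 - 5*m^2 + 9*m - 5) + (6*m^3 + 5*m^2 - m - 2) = -2*m^4 + 7*m^3 + 8*m - 7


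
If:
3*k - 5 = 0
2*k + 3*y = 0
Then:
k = 5/3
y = -10/9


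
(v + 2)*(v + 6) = v^2 + 8*v + 12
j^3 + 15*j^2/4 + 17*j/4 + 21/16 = (j + 1/2)*(j + 3/2)*(j + 7/4)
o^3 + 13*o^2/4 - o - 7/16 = (o - 1/2)*(o + 1/4)*(o + 7/2)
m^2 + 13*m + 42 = (m + 6)*(m + 7)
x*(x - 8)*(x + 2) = x^3 - 6*x^2 - 16*x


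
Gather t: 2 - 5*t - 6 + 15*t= 10*t - 4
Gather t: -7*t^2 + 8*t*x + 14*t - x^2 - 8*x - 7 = -7*t^2 + t*(8*x + 14) - x^2 - 8*x - 7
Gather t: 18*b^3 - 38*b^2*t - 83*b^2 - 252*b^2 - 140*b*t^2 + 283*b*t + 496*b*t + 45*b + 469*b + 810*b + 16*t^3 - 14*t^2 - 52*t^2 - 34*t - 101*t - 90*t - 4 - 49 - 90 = 18*b^3 - 335*b^2 + 1324*b + 16*t^3 + t^2*(-140*b - 66) + t*(-38*b^2 + 779*b - 225) - 143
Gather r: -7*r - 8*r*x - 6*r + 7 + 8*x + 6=r*(-8*x - 13) + 8*x + 13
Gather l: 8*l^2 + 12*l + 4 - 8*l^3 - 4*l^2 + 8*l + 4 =-8*l^3 + 4*l^2 + 20*l + 8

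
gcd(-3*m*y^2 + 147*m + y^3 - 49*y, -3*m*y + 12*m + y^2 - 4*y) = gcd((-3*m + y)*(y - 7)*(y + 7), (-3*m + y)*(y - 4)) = -3*m + y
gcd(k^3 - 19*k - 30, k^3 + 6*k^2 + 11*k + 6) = k^2 + 5*k + 6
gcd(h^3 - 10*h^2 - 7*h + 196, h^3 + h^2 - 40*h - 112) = h^2 - 3*h - 28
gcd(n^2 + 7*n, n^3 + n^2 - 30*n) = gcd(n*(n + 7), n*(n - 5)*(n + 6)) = n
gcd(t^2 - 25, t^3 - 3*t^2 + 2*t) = 1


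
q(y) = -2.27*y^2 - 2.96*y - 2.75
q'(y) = -4.54*y - 2.96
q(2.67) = -26.84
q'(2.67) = -15.08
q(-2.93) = -13.56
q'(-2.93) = 10.34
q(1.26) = -10.08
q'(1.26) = -8.68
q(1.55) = -12.79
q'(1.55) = -10.00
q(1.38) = -11.16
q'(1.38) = -9.23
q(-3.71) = -23.01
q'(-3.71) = 13.88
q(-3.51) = -20.33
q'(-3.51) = 12.98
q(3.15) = -34.60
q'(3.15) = -17.26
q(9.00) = -213.26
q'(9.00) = -43.82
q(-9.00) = -159.98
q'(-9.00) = 37.90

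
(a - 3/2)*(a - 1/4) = a^2 - 7*a/4 + 3/8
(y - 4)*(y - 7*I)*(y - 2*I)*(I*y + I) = I*y^4 + 9*y^3 - 3*I*y^3 - 27*y^2 - 18*I*y^2 - 36*y + 42*I*y + 56*I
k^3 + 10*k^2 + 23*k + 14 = (k + 1)*(k + 2)*(k + 7)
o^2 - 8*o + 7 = (o - 7)*(o - 1)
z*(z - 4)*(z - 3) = z^3 - 7*z^2 + 12*z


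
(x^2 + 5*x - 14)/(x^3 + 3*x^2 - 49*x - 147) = (x - 2)/(x^2 - 4*x - 21)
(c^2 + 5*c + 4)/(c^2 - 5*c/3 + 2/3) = 3*(c^2 + 5*c + 4)/(3*c^2 - 5*c + 2)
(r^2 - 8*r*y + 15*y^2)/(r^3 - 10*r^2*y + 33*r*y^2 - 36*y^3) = (r - 5*y)/(r^2 - 7*r*y + 12*y^2)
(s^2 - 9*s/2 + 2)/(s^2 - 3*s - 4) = (s - 1/2)/(s + 1)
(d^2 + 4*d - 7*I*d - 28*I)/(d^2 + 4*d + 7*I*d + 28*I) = (d - 7*I)/(d + 7*I)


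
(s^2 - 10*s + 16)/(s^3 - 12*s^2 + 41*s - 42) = (s - 8)/(s^2 - 10*s + 21)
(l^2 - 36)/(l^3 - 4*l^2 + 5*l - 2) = (l^2 - 36)/(l^3 - 4*l^2 + 5*l - 2)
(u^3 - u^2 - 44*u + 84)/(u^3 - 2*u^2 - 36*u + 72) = (u + 7)/(u + 6)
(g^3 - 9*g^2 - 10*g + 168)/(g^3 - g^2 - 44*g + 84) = (g^2 - 3*g - 28)/(g^2 + 5*g - 14)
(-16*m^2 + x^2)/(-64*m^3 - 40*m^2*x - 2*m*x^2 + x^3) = (-4*m + x)/(-16*m^2 - 6*m*x + x^2)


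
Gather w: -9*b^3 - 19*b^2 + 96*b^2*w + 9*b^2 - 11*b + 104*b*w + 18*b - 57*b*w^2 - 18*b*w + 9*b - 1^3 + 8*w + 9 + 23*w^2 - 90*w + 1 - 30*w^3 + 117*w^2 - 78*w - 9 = -9*b^3 - 10*b^2 + 16*b - 30*w^3 + w^2*(140 - 57*b) + w*(96*b^2 + 86*b - 160)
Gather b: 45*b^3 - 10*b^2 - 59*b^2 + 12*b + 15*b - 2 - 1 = 45*b^3 - 69*b^2 + 27*b - 3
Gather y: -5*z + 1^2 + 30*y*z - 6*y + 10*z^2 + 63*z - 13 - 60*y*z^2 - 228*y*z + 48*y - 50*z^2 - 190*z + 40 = y*(-60*z^2 - 198*z + 42) - 40*z^2 - 132*z + 28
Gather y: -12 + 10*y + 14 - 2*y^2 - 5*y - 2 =-2*y^2 + 5*y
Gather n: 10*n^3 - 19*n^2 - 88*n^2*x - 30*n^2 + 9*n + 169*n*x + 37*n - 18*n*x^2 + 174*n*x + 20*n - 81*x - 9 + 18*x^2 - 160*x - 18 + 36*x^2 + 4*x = 10*n^3 + n^2*(-88*x - 49) + n*(-18*x^2 + 343*x + 66) + 54*x^2 - 237*x - 27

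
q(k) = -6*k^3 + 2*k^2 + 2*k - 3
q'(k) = -18*k^2 + 4*k + 2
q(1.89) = -32.58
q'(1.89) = -54.74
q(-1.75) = 31.78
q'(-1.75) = -60.12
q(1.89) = -32.58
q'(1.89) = -54.74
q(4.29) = -431.33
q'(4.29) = -312.11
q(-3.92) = 381.31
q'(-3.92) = -290.28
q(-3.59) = 293.21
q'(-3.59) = -244.35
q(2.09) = -44.86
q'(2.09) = -68.27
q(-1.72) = 30.01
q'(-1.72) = -58.13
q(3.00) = -141.00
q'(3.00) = -148.00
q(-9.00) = 4515.00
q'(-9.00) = -1492.00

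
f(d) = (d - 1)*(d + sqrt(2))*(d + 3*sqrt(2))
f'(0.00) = 0.34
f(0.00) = -6.00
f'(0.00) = 0.34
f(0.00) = -6.00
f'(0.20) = 2.33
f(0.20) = -5.74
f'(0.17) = 2.01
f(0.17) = -5.80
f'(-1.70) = -6.82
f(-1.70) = 1.96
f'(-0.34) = -2.48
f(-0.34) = -5.62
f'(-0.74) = -4.91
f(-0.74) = -4.11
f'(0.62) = 7.27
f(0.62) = -3.76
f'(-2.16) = -5.78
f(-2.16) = 4.91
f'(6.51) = 188.12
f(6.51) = 469.49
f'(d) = (d - 1)*(d + sqrt(2)) + (d - 1)*(d + 3*sqrt(2)) + (d + sqrt(2))*(d + 3*sqrt(2))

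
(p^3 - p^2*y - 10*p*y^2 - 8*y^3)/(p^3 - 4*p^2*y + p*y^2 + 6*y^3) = (p^2 - 2*p*y - 8*y^2)/(p^2 - 5*p*y + 6*y^2)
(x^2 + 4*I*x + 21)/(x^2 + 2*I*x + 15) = (x + 7*I)/(x + 5*I)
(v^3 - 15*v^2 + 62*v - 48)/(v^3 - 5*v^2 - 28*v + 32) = (v - 6)/(v + 4)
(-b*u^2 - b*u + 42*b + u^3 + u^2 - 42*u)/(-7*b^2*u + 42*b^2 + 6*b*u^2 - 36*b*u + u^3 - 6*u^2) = (u + 7)/(7*b + u)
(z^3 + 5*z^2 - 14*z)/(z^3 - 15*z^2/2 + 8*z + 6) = 2*z*(z + 7)/(2*z^2 - 11*z - 6)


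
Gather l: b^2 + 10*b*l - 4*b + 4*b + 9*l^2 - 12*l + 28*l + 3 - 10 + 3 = b^2 + 9*l^2 + l*(10*b + 16) - 4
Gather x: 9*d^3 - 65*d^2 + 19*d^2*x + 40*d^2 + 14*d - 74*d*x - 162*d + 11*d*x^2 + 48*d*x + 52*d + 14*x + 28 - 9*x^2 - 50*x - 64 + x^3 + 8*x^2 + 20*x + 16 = 9*d^3 - 25*d^2 - 96*d + x^3 + x^2*(11*d - 1) + x*(19*d^2 - 26*d - 16) - 20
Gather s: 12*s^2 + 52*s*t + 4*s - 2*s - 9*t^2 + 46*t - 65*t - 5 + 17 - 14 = 12*s^2 + s*(52*t + 2) - 9*t^2 - 19*t - 2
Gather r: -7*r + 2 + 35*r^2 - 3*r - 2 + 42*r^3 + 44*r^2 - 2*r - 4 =42*r^3 + 79*r^2 - 12*r - 4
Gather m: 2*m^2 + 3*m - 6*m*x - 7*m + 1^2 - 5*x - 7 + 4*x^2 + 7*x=2*m^2 + m*(-6*x - 4) + 4*x^2 + 2*x - 6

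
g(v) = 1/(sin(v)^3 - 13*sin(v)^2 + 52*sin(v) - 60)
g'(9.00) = 0.02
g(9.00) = -0.02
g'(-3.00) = 0.01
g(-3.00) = -0.01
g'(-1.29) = -0.00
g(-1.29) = -0.01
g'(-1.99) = 0.00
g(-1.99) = -0.01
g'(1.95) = 0.02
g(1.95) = -0.05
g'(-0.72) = -0.01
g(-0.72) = -0.01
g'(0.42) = -0.02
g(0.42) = -0.02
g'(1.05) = -0.03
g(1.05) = -0.04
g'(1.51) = -0.00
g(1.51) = -0.05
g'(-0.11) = -0.01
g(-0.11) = -0.02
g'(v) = (-3*sin(v)^2*cos(v) + 26*sin(v)*cos(v) - 52*cos(v))/(sin(v)^3 - 13*sin(v)^2 + 52*sin(v) - 60)^2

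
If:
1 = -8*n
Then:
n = -1/8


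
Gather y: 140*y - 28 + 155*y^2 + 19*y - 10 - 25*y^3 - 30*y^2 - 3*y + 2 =-25*y^3 + 125*y^2 + 156*y - 36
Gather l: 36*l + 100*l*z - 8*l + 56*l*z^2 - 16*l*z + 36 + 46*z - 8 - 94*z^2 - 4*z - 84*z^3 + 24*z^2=l*(56*z^2 + 84*z + 28) - 84*z^3 - 70*z^2 + 42*z + 28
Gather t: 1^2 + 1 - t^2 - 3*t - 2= -t^2 - 3*t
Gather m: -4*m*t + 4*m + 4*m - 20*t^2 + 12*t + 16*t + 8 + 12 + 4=m*(8 - 4*t) - 20*t^2 + 28*t + 24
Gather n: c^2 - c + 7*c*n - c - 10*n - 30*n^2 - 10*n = c^2 - 2*c - 30*n^2 + n*(7*c - 20)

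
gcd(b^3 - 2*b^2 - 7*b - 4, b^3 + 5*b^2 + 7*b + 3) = b^2 + 2*b + 1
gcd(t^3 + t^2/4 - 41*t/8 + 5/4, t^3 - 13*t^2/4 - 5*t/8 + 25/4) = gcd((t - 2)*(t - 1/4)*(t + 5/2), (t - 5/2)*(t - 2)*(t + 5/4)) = t - 2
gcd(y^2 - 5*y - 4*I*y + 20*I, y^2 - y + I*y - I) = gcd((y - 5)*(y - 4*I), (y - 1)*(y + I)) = 1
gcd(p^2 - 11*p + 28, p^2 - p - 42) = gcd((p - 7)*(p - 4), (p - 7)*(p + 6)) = p - 7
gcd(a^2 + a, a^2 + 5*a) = a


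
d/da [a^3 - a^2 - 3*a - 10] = 3*a^2 - 2*a - 3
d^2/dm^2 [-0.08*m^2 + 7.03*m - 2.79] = -0.160000000000000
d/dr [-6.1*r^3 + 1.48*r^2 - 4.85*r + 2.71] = -18.3*r^2 + 2.96*r - 4.85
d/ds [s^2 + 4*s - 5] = 2*s + 4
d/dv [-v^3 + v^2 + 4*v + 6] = -3*v^2 + 2*v + 4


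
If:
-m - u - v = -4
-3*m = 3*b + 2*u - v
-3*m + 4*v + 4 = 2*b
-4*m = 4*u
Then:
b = -8/7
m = 52/7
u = -52/7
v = 4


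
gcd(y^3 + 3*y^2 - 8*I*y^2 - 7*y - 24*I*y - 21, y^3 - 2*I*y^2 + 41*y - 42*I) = y^2 - 8*I*y - 7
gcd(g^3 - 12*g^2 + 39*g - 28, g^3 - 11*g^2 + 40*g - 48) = g - 4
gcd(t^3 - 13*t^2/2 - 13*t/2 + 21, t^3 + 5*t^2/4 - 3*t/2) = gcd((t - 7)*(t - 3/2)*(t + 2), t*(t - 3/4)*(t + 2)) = t + 2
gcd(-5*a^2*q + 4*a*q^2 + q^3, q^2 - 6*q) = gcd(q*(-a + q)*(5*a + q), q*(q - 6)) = q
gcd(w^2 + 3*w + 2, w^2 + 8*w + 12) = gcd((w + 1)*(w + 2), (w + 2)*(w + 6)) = w + 2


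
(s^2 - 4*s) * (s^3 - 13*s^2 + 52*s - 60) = s^5 - 17*s^4 + 104*s^3 - 268*s^2 + 240*s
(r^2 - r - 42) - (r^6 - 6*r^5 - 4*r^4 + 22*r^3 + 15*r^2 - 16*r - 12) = -r^6 + 6*r^5 + 4*r^4 - 22*r^3 - 14*r^2 + 15*r - 30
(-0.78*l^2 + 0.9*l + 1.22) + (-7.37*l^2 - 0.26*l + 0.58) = -8.15*l^2 + 0.64*l + 1.8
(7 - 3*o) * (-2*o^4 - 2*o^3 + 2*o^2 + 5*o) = 6*o^5 - 8*o^4 - 20*o^3 - o^2 + 35*o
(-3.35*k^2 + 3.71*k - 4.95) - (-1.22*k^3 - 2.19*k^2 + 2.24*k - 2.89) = 1.22*k^3 - 1.16*k^2 + 1.47*k - 2.06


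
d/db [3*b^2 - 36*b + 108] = 6*b - 36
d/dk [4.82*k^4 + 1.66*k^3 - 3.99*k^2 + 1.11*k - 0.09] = 19.28*k^3 + 4.98*k^2 - 7.98*k + 1.11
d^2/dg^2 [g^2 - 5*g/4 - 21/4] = 2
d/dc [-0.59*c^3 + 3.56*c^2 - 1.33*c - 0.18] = -1.77*c^2 + 7.12*c - 1.33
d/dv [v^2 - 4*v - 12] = 2*v - 4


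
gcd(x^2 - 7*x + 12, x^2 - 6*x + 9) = x - 3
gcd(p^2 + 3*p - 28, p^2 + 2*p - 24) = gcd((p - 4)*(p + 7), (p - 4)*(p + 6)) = p - 4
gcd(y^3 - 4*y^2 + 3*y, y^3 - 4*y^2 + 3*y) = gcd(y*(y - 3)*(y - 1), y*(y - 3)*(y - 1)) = y^3 - 4*y^2 + 3*y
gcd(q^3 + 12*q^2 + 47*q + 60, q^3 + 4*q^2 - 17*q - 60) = q^2 + 8*q + 15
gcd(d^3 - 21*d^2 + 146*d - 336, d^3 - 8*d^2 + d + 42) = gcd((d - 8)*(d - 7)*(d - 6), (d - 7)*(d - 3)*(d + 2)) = d - 7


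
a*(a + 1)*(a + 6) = a^3 + 7*a^2 + 6*a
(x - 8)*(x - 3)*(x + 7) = x^3 - 4*x^2 - 53*x + 168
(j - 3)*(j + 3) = j^2 - 9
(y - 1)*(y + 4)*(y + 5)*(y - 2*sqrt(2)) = y^4 - 2*sqrt(2)*y^3 + 8*y^3 - 16*sqrt(2)*y^2 + 11*y^2 - 22*sqrt(2)*y - 20*y + 40*sqrt(2)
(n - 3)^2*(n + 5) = n^3 - n^2 - 21*n + 45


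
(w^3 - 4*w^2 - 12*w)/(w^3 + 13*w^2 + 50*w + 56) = w*(w - 6)/(w^2 + 11*w + 28)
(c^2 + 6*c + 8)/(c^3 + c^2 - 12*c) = (c + 2)/(c*(c - 3))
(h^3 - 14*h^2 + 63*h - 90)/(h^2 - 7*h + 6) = (h^2 - 8*h + 15)/(h - 1)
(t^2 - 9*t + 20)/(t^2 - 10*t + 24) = (t - 5)/(t - 6)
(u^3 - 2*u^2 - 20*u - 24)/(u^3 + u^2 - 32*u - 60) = (u + 2)/(u + 5)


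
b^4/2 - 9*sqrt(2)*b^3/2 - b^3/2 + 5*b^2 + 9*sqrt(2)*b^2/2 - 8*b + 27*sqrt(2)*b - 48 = (b/2 + 1)*(b - 3)*(b - 8*sqrt(2))*(b - sqrt(2))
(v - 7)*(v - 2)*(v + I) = v^3 - 9*v^2 + I*v^2 + 14*v - 9*I*v + 14*I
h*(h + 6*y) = h^2 + 6*h*y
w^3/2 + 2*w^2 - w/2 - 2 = (w/2 + 1/2)*(w - 1)*(w + 4)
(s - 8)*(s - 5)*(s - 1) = s^3 - 14*s^2 + 53*s - 40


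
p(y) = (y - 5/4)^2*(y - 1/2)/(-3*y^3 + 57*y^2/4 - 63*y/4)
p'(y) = (y - 5/4)^2*(y - 1/2)*(9*y^2 - 57*y/2 + 63/4)/(-3*y^3 + 57*y^2/4 - 63*y/4)^2 + (y - 5/4)^2/(-3*y^3 + 57*y^2/4 - 63*y/4) + (y - 1/2)*(2*y - 5/2)/(-3*y^3 + 57*y^2/4 - 63*y/4) = (224*y^4 - 624*y^3 + 6*y^2 + 950*y - 525)/(24*y^2*(16*y^4 - 152*y^3 + 529*y^2 - 798*y + 441))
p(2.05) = 0.57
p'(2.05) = 0.21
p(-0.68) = -0.24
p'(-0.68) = -0.07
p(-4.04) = -0.26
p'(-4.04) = 0.01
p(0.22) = 0.11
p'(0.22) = -0.96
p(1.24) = -0.00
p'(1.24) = 0.00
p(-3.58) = -0.25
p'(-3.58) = 0.01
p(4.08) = -0.93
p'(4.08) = 0.57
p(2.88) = 5.40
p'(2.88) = 47.22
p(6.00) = -0.54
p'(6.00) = 0.07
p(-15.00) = -0.30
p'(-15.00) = 0.00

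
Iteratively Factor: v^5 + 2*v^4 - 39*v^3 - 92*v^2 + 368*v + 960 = (v - 4)*(v^4 + 6*v^3 - 15*v^2 - 152*v - 240) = (v - 5)*(v - 4)*(v^3 + 11*v^2 + 40*v + 48) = (v - 5)*(v - 4)*(v + 4)*(v^2 + 7*v + 12) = (v - 5)*(v - 4)*(v + 3)*(v + 4)*(v + 4)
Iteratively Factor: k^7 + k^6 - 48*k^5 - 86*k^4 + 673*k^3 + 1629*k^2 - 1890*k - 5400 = (k - 2)*(k^6 + 3*k^5 - 42*k^4 - 170*k^3 + 333*k^2 + 2295*k + 2700) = (k - 2)*(k + 3)*(k^5 - 42*k^3 - 44*k^2 + 465*k + 900) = (k - 2)*(k + 3)^2*(k^4 - 3*k^3 - 33*k^2 + 55*k + 300) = (k - 5)*(k - 2)*(k + 3)^2*(k^3 + 2*k^2 - 23*k - 60) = (k - 5)*(k - 2)*(k + 3)^2*(k + 4)*(k^2 - 2*k - 15) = (k - 5)*(k - 2)*(k + 3)^3*(k + 4)*(k - 5)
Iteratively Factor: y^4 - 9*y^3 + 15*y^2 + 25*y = (y - 5)*(y^3 - 4*y^2 - 5*y) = y*(y - 5)*(y^2 - 4*y - 5) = y*(y - 5)*(y + 1)*(y - 5)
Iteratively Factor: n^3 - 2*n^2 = (n)*(n^2 - 2*n) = n*(n - 2)*(n)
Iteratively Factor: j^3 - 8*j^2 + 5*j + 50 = (j - 5)*(j^2 - 3*j - 10) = (j - 5)*(j + 2)*(j - 5)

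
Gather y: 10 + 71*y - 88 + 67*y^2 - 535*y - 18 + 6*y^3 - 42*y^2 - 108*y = 6*y^3 + 25*y^2 - 572*y - 96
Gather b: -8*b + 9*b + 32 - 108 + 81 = b + 5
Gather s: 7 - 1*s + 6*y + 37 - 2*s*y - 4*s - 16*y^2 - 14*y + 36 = s*(-2*y - 5) - 16*y^2 - 8*y + 80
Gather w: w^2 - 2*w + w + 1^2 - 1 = w^2 - w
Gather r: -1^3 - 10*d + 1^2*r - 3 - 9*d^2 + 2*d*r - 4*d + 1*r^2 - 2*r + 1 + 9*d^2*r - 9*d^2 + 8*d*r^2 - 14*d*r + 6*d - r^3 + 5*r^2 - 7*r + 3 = -18*d^2 - 8*d - r^3 + r^2*(8*d + 6) + r*(9*d^2 - 12*d - 8)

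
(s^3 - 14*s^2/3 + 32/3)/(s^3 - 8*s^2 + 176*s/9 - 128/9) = 3*(3*s^2 - 2*s - 8)/(9*s^2 - 36*s + 32)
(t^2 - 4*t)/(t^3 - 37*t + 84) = t/(t^2 + 4*t - 21)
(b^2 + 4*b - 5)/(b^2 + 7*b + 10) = (b - 1)/(b + 2)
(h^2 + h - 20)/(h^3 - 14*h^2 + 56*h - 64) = (h + 5)/(h^2 - 10*h + 16)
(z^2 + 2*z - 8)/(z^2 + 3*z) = (z^2 + 2*z - 8)/(z*(z + 3))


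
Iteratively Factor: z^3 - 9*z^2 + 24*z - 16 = (z - 4)*(z^2 - 5*z + 4) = (z - 4)^2*(z - 1)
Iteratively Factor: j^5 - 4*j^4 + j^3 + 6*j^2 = (j - 3)*(j^4 - j^3 - 2*j^2) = (j - 3)*(j + 1)*(j^3 - 2*j^2) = j*(j - 3)*(j + 1)*(j^2 - 2*j) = j*(j - 3)*(j - 2)*(j + 1)*(j)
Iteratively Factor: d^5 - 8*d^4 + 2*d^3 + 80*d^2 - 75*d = (d - 5)*(d^4 - 3*d^3 - 13*d^2 + 15*d) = (d - 5)*(d - 1)*(d^3 - 2*d^2 - 15*d) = (d - 5)*(d - 1)*(d + 3)*(d^2 - 5*d) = d*(d - 5)*(d - 1)*(d + 3)*(d - 5)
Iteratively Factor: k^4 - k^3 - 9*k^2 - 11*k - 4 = (k + 1)*(k^3 - 2*k^2 - 7*k - 4) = (k + 1)^2*(k^2 - 3*k - 4) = (k + 1)^3*(k - 4)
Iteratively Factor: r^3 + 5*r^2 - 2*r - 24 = (r + 3)*(r^2 + 2*r - 8) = (r + 3)*(r + 4)*(r - 2)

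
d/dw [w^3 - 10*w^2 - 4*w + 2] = 3*w^2 - 20*w - 4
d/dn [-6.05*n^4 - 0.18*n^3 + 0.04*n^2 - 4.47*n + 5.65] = -24.2*n^3 - 0.54*n^2 + 0.08*n - 4.47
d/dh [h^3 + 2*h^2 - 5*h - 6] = 3*h^2 + 4*h - 5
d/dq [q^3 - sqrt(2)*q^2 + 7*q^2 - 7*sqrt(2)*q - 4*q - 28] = 3*q^2 - 2*sqrt(2)*q + 14*q - 7*sqrt(2) - 4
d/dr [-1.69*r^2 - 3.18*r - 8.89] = -3.38*r - 3.18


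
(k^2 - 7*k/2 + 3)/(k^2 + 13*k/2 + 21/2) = (2*k^2 - 7*k + 6)/(2*k^2 + 13*k + 21)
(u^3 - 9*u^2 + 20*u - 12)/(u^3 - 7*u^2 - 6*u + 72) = (u^2 - 3*u + 2)/(u^2 - u - 12)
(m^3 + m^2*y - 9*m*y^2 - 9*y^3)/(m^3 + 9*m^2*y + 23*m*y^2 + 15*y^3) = (m - 3*y)/(m + 5*y)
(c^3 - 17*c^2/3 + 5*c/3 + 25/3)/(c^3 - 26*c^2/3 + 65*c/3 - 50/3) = (c + 1)/(c - 2)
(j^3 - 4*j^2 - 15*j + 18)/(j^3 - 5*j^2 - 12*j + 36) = (j - 1)/(j - 2)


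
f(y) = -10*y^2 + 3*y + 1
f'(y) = 3 - 20*y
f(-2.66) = -77.74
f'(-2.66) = 56.20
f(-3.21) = -111.67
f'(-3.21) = 67.20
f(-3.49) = -131.27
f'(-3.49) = 72.80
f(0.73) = -2.14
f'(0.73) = -11.60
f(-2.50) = -69.00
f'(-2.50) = 53.00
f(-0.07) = 0.74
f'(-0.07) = 4.40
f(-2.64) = -76.62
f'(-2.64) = 55.80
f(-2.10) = -49.40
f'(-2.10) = 45.00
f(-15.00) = -2294.00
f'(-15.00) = 303.00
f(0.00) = 1.00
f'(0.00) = 3.00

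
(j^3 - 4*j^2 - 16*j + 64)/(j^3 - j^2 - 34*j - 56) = (j^2 - 8*j + 16)/(j^2 - 5*j - 14)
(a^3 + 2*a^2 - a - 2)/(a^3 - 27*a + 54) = (a^3 + 2*a^2 - a - 2)/(a^3 - 27*a + 54)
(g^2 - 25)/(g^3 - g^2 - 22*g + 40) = (g - 5)/(g^2 - 6*g + 8)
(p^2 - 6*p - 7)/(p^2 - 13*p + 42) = (p + 1)/(p - 6)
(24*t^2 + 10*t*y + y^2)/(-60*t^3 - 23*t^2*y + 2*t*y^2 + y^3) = (6*t + y)/(-15*t^2 - 2*t*y + y^2)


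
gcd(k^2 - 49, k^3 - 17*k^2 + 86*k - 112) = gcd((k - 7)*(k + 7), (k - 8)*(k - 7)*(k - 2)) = k - 7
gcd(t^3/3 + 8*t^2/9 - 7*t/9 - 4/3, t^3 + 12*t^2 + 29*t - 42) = 1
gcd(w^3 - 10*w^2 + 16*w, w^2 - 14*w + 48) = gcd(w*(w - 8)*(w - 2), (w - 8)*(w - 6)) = w - 8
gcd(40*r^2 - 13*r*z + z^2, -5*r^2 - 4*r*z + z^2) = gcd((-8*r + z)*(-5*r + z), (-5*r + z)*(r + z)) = -5*r + z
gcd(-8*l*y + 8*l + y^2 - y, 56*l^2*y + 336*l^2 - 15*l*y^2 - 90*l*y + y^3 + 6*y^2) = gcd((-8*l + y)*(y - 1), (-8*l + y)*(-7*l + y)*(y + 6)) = -8*l + y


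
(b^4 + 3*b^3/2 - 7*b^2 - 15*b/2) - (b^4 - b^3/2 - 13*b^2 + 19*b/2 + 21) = 2*b^3 + 6*b^2 - 17*b - 21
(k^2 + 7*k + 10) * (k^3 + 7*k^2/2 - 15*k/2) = k^5 + 21*k^4/2 + 27*k^3 - 35*k^2/2 - 75*k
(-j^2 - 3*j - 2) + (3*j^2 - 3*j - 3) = 2*j^2 - 6*j - 5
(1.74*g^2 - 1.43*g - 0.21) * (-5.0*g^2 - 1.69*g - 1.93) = -8.7*g^4 + 4.2094*g^3 + 0.108499999999999*g^2 + 3.1148*g + 0.4053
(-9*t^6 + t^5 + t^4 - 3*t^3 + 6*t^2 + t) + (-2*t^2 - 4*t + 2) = -9*t^6 + t^5 + t^4 - 3*t^3 + 4*t^2 - 3*t + 2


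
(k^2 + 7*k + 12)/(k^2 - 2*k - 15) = (k + 4)/(k - 5)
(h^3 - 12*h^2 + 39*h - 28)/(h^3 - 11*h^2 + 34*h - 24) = (h - 7)/(h - 6)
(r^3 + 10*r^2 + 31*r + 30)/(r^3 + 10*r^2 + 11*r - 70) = (r^2 + 5*r + 6)/(r^2 + 5*r - 14)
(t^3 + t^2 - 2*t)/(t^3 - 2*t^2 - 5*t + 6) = t/(t - 3)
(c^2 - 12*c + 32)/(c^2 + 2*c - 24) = (c - 8)/(c + 6)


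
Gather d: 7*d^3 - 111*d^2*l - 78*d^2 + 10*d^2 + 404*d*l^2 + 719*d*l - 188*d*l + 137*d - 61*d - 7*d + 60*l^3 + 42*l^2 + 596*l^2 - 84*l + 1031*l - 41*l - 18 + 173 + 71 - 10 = 7*d^3 + d^2*(-111*l - 68) + d*(404*l^2 + 531*l + 69) + 60*l^3 + 638*l^2 + 906*l + 216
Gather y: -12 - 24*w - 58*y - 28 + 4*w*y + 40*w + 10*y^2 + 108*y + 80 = 16*w + 10*y^2 + y*(4*w + 50) + 40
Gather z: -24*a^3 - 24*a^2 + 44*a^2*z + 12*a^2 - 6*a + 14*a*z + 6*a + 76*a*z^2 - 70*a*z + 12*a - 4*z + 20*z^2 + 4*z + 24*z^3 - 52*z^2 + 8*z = -24*a^3 - 12*a^2 + 12*a + 24*z^3 + z^2*(76*a - 32) + z*(44*a^2 - 56*a + 8)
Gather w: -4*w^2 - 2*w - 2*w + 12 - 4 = -4*w^2 - 4*w + 8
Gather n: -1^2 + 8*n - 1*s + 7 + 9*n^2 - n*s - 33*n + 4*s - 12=9*n^2 + n*(-s - 25) + 3*s - 6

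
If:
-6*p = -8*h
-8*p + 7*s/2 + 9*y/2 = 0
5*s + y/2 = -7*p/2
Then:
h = 249*y/836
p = 83*y/209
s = -79*y/209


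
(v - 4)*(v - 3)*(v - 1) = v^3 - 8*v^2 + 19*v - 12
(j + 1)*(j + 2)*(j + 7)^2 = j^4 + 17*j^3 + 93*j^2 + 175*j + 98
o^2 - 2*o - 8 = (o - 4)*(o + 2)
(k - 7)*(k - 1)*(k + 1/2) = k^3 - 15*k^2/2 + 3*k + 7/2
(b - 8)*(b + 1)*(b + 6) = b^3 - b^2 - 50*b - 48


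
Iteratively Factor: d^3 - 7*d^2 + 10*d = (d)*(d^2 - 7*d + 10) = d*(d - 2)*(d - 5)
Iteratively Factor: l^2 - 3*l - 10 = (l - 5)*(l + 2)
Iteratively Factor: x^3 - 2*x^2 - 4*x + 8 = (x + 2)*(x^2 - 4*x + 4) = (x - 2)*(x + 2)*(x - 2)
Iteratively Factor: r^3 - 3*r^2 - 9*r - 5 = (r + 1)*(r^2 - 4*r - 5) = (r - 5)*(r + 1)*(r + 1)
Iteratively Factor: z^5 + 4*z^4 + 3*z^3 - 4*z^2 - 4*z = (z - 1)*(z^4 + 5*z^3 + 8*z^2 + 4*z) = (z - 1)*(z + 1)*(z^3 + 4*z^2 + 4*z) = z*(z - 1)*(z + 1)*(z^2 + 4*z + 4) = z*(z - 1)*(z + 1)*(z + 2)*(z + 2)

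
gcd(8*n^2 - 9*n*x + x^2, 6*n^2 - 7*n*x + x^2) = -n + x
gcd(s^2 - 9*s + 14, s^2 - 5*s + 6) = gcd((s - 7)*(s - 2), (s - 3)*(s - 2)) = s - 2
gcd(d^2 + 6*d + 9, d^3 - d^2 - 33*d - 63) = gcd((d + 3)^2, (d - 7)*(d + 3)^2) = d^2 + 6*d + 9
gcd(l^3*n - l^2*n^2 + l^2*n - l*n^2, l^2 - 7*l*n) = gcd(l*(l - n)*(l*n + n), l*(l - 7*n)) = l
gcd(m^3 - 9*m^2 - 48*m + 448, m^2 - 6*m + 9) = 1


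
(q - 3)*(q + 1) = q^2 - 2*q - 3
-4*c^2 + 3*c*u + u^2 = (-c + u)*(4*c + u)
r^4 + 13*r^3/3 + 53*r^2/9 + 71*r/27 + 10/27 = (r + 1/3)^2*(r + 5/3)*(r + 2)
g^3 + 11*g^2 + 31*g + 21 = (g + 1)*(g + 3)*(g + 7)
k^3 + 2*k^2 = k^2*(k + 2)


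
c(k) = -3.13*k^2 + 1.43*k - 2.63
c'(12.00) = -73.69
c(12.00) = -436.19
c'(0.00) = 1.43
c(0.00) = -2.63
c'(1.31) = -6.77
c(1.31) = -6.13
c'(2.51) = -14.28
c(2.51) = -18.76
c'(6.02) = -36.26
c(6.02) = -107.45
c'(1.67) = -9.02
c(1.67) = -8.97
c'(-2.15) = 14.89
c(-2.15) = -20.17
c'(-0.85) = 6.75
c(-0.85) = -6.11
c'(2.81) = -16.16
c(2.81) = -23.33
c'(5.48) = -32.87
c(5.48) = -88.79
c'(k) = 1.43 - 6.26*k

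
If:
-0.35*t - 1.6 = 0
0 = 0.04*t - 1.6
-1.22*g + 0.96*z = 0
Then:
No Solution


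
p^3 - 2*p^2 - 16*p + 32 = (p - 4)*(p - 2)*(p + 4)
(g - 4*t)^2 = g^2 - 8*g*t + 16*t^2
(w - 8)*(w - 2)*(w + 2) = w^3 - 8*w^2 - 4*w + 32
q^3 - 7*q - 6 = (q - 3)*(q + 1)*(q + 2)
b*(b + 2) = b^2 + 2*b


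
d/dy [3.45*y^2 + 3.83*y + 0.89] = 6.9*y + 3.83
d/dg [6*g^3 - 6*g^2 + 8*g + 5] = 18*g^2 - 12*g + 8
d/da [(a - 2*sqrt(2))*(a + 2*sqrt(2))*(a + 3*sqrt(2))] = 3*a^2 + 6*sqrt(2)*a - 8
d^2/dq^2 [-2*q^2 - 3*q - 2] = -4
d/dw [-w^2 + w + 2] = 1 - 2*w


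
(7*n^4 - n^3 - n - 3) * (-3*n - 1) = -21*n^5 - 4*n^4 + n^3 + 3*n^2 + 10*n + 3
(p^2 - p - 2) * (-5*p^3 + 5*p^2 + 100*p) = -5*p^5 + 10*p^4 + 105*p^3 - 110*p^2 - 200*p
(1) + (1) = 2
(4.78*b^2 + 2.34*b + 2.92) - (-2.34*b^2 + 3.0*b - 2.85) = 7.12*b^2 - 0.66*b + 5.77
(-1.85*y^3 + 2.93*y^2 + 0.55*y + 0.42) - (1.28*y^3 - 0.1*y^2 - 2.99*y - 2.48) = -3.13*y^3 + 3.03*y^2 + 3.54*y + 2.9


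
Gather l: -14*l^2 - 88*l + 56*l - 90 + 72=-14*l^2 - 32*l - 18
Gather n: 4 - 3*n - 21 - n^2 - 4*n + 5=-n^2 - 7*n - 12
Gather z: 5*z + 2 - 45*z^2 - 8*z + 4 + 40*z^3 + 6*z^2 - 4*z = 40*z^3 - 39*z^2 - 7*z + 6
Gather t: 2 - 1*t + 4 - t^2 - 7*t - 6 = -t^2 - 8*t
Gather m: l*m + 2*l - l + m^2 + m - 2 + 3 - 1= l + m^2 + m*(l + 1)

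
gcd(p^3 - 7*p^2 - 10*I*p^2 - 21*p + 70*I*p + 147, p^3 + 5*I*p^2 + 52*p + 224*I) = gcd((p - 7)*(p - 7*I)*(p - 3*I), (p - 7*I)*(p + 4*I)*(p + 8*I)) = p - 7*I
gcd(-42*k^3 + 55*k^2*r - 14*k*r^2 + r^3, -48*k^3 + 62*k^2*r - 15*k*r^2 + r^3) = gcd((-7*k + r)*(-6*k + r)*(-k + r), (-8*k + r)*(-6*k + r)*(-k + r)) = 6*k^2 - 7*k*r + r^2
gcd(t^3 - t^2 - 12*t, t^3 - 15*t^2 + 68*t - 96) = t - 4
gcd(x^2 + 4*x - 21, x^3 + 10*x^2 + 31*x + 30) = 1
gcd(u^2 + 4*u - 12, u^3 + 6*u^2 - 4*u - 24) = u^2 + 4*u - 12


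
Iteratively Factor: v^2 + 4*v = (v + 4)*(v)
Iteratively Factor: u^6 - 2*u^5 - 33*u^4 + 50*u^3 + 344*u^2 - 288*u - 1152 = (u - 4)*(u^5 + 2*u^4 - 25*u^3 - 50*u^2 + 144*u + 288) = (u - 4)^2*(u^4 + 6*u^3 - u^2 - 54*u - 72) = (u - 4)^2*(u + 3)*(u^3 + 3*u^2 - 10*u - 24) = (u - 4)^2*(u + 3)*(u + 4)*(u^2 - u - 6) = (u - 4)^2*(u - 3)*(u + 3)*(u + 4)*(u + 2)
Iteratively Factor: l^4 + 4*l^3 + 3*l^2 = (l)*(l^3 + 4*l^2 + 3*l) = l^2*(l^2 + 4*l + 3) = l^2*(l + 1)*(l + 3)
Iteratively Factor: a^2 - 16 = (a + 4)*(a - 4)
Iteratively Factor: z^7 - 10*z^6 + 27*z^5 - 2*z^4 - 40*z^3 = (z - 4)*(z^6 - 6*z^5 + 3*z^4 + 10*z^3) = (z - 4)*(z + 1)*(z^5 - 7*z^4 + 10*z^3) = z*(z - 4)*(z + 1)*(z^4 - 7*z^3 + 10*z^2) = z^2*(z - 4)*(z + 1)*(z^3 - 7*z^2 + 10*z) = z^3*(z - 4)*(z + 1)*(z^2 - 7*z + 10) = z^3*(z - 5)*(z - 4)*(z + 1)*(z - 2)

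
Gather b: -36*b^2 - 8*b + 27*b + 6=-36*b^2 + 19*b + 6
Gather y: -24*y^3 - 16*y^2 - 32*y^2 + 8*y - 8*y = -24*y^3 - 48*y^2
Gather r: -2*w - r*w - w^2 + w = -r*w - w^2 - w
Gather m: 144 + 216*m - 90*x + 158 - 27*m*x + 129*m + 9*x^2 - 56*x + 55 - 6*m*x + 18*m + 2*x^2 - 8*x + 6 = m*(363 - 33*x) + 11*x^2 - 154*x + 363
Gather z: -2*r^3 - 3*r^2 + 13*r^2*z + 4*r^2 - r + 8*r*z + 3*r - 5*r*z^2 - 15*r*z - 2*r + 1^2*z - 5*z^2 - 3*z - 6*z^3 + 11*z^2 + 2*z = -2*r^3 + r^2 - 6*z^3 + z^2*(6 - 5*r) + z*(13*r^2 - 7*r)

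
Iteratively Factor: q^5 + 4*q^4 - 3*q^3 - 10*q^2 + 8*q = (q - 1)*(q^4 + 5*q^3 + 2*q^2 - 8*q) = (q - 1)*(q + 2)*(q^3 + 3*q^2 - 4*q) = (q - 1)^2*(q + 2)*(q^2 + 4*q) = (q - 1)^2*(q + 2)*(q + 4)*(q)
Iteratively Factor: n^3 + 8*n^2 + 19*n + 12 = (n + 1)*(n^2 + 7*n + 12) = (n + 1)*(n + 3)*(n + 4)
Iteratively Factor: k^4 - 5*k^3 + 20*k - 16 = (k - 1)*(k^3 - 4*k^2 - 4*k + 16) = (k - 2)*(k - 1)*(k^2 - 2*k - 8) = (k - 2)*(k - 1)*(k + 2)*(k - 4)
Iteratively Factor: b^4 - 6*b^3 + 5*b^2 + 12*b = (b + 1)*(b^3 - 7*b^2 + 12*b) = (b - 3)*(b + 1)*(b^2 - 4*b) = b*(b - 3)*(b + 1)*(b - 4)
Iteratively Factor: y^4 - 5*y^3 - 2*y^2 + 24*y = (y + 2)*(y^3 - 7*y^2 + 12*y) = y*(y + 2)*(y^2 - 7*y + 12) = y*(y - 4)*(y + 2)*(y - 3)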